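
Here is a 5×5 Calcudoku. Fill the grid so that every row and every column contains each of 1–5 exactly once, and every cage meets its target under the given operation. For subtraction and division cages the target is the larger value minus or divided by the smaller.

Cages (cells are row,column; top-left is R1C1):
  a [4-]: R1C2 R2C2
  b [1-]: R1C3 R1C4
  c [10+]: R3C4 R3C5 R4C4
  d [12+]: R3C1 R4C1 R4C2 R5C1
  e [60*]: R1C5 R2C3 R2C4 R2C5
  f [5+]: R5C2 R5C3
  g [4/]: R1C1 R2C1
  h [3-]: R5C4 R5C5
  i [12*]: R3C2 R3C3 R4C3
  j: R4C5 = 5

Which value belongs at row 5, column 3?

J is a freebie, leaving R4C5 = 5.
The 4 cells of cage d must have sum 12, which forces R4C1 = 3.
The 4 cells of cage d must have sum 12, which forces R4C2 = 2.
The only place for 3 in row 5 is R5C2.
Column 2 now contains 3, so R3C2 = 4.
The 3 cells of cage i must have product 12; hence R3C3 = 3.
4 is placed in row 3, which forces R3C5 = 1.
The 3 cells of cage i must have product 12, so R4C3 = 1.
Row 4 now contains 1; hence R4C4 = 4.
Cage f's pair has sum 5, so R5C3 = 2.
Row 5 now contains 2, which forces R5C5 = 4.
Cage b needs two cells with difference 1, so R1C3 = 4.
Cage e has product 60, which forces R1C5 = 2.
Cage e has product 60; hence R2C3 = 5.
The 4 cells of cage e must have product 60, leaving R2C4 = 2.
Column 5 now contains 4, which forces R2C5 = 3.
The 4 cells of cage d must have sum 12, leaving R3C1 = 2.
Cage c needs sum 10, so R3C4 = 5.
Row 5 now contains 2, leaving R5C1 = 5.
Cage h needs two cells with difference 3, which forces R5C4 = 1.
Row 1 now contains 4, which forces R1C1 = 1.
Cage a's pair has difference 4, which forces R1C2 = 5.
5 is placed in column 4, so R1C4 = 3.
The two cells of cage g must have quotient 4; hence R2C1 = 4.
5 is placed in row 2, leaving R2C2 = 1.
The full grid is 1 5 4 3 2 / 4 1 5 2 3 / 2 4 3 5 1 / 3 2 1 4 5 / 5 3 2 1 4.

2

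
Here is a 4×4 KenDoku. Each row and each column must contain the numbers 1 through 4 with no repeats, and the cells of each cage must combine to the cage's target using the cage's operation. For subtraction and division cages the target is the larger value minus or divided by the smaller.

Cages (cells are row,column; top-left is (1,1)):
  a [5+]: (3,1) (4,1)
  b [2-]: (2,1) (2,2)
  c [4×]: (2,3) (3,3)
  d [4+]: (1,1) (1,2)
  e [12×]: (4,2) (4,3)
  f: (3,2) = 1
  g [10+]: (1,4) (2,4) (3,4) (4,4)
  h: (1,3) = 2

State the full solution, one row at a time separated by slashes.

Cage h is given, leaving (1,3) = 2.
Cage f is given, so (3,2) = 1.
Row 3 already has 1; hence (3,3) = 4.
4 is placed in column 3, leaving (4,3) = 3.
The two cells of cage d must have sum 4; hence (1,1) = 1.
1 is placed in column 2, leaving (1,2) = 3.
Row 1 now contains 3, so (1,4) = 4.
4 is placed in column 3, which forces (2,3) = 1.
The two cells of cage a must have sum 5, leaving (3,1) = 3.
Row 3 now contains 3, which forces (3,4) = 2.
Cage a needs two cells with sum 5, so (4,1) = 2.
3 is placed in row 4; hence (4,2) = 4.
Column 4 already has 2, leaving (4,4) = 1.
Column 1 now contains 2, so (2,1) = 4.
Column 2 now contains 4, so (2,2) = 2.
Column 4 already has 2, leaving (2,4) = 3.

1 3 2 4 / 4 2 1 3 / 3 1 4 2 / 2 4 3 1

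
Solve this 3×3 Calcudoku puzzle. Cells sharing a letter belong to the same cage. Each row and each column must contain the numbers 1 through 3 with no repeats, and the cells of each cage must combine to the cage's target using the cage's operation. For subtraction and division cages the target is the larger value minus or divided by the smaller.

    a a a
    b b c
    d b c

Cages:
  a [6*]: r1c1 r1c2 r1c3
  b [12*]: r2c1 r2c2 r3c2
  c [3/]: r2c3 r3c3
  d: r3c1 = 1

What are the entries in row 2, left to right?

2 3 1

The 3 cells of cage b must have product 12, which forces r2c1 = 2.
Cage b needs product 12, leaving r2c2 = 3.
3 is placed in row 2; hence r2c3 = 1.
Cage d is a single given cell, which forces r3c1 = 1.
Cage b needs product 12; hence r3c2 = 2.
Column 3 now contains 1, which forces r3c3 = 3.
1 is placed in column 1, so r1c1 = 3.
Column 2 now contains 2; hence r1c2 = 1.
Column 3 already has 3, which forces r1c3 = 2.
The full grid is 3 1 2 / 2 3 1 / 1 2 3.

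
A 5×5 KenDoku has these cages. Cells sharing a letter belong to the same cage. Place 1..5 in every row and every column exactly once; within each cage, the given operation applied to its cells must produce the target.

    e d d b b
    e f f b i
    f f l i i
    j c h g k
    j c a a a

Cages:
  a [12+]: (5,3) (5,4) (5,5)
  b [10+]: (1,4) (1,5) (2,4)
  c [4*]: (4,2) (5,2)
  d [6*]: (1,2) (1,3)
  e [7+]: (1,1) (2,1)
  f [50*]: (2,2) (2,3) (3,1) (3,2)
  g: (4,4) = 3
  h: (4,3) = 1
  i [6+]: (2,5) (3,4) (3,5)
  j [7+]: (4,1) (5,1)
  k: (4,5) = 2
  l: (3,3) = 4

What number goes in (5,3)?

Cage l is a single given cell, which forces (3,3) = 4.
Cage h is a single given cell; hence (4,3) = 1.
G is a freebie, which forces (4,4) = 3.
Cage k is a single given cell; hence (4,5) = 2.
The 3 cells of cage i must have sum 6, so (3,4) = 2.
1 is placed in row 4; hence (4,2) = 4.
Cage c needs two cells with product 4, which forces (5,2) = 1.
The 4 cells of cage f must have product 50; hence (2,2) = 2.
Cage f has product 50, which forces (2,3) = 5.
Cage f has product 50; hence (3,1) = 1.
1 is placed in column 2, which forces (3,2) = 5.
Row 3 already has 1, leaving (3,5) = 3.
Row 4 already has 4, so (4,1) = 5.
Cage j's pair has sum 7; hence (5,1) = 2.
Column 3 now contains 5, which forces (5,3) = 3.
Column 2 now contains 2, so (1,2) = 3.
Column 3 now contains 3, which forces (1,3) = 2.
Column 5 now contains 3, which forces (2,5) = 1.
Row 1 now contains 3, so (1,1) = 4.
Cage b needs sum 10; hence (1,4) = 1.
The 3 cells of cage b must have sum 10; hence (1,5) = 5.
The two cells of cage e must have sum 7, which forces (2,1) = 3.
Row 2 now contains 1; hence (2,4) = 4.
4 is placed in column 4, which forces (5,4) = 5.
Column 5 already has 5, so (5,5) = 4.
Filled in: 4 3 2 1 5 / 3 2 5 4 1 / 1 5 4 2 3 / 5 4 1 3 2 / 2 1 3 5 4.

3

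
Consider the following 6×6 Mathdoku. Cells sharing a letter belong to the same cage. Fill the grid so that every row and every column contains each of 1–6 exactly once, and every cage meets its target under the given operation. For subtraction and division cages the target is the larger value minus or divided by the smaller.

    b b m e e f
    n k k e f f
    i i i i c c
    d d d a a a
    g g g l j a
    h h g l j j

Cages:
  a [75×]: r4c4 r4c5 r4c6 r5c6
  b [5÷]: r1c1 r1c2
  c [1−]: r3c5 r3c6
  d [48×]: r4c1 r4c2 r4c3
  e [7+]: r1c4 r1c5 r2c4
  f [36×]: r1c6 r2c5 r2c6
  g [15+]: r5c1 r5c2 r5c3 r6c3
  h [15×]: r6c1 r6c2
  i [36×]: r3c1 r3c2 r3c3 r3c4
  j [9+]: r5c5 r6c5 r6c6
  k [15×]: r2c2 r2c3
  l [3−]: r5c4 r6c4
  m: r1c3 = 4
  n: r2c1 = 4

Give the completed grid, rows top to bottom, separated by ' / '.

Cage m is given, which forces r1c3 = 4.
Cage n is a single given cell, so r2c1 = 4.
The 4 cells of cage a must have product 75, leaving r5c6 = 5.
Cage d needs product 48, which forces r4c2 = 4.
In row 1, 6 can only go at r1c6, so r1c6 = 6.
In row 1, 2 can only go at r1c5, so r1c5 = 2.
The 3 cells of cage e must have sum 7; hence r1c4 = 3.
Cage e has sum 7, which forces r2c4 = 2.
2 is placed in row 2, so r2c6 = 1.
1 is placed in column 6, which forces r4c6 = 3.
Cage f has product 36, so r2c5 = 6.
The only place for 4 in row 3 is r3c6.
4 is placed in column 6, leaving r6c6 = 2.
The only place for 5 in row 3 is r3c5.
Cage a has product 75, leaving r4c4 = 5.
Column 5 already has 5, leaving r4c5 = 1.
In row 6, 1 can only go at r6c4, so r6c4 = 1.
1 is placed in column 4, leaving r3c4 = 6.
1 is placed in column 4, which forces r5c4 = 4.
Row 5 now contains 4, leaving r5c5 = 3.
3 is placed in column 5; hence r6c5 = 4.
Cage g has sum 15, which forces r6c3 = 6.
Cage d needs product 48, which forces r4c1 = 6.
6 is placed in column 3, which forces r4c3 = 2.
Column 3 now contains 2, so r5c3 = 1.
Column 3 now contains 1; hence r3c3 = 3.
Row 5 already has 1, so r5c1 = 2.
Cage g needs sum 15, which forces r5c2 = 6.
Cage k's pair has product 15, which forces r2c2 = 3.
Column 3 now contains 3, which forces r2c3 = 5.
Column 1 now contains 2; hence r3c1 = 1.
Cage i needs product 36; hence r3c2 = 2.
Column 2 now contains 3, so r6c2 = 5.
Column 1 already has 1, leaving r1c1 = 5.
Column 2 now contains 5, so r1c2 = 1.
Row 6 already has 5, leaving r6c1 = 3.

5 1 4 3 2 6 / 4 3 5 2 6 1 / 1 2 3 6 5 4 / 6 4 2 5 1 3 / 2 6 1 4 3 5 / 3 5 6 1 4 2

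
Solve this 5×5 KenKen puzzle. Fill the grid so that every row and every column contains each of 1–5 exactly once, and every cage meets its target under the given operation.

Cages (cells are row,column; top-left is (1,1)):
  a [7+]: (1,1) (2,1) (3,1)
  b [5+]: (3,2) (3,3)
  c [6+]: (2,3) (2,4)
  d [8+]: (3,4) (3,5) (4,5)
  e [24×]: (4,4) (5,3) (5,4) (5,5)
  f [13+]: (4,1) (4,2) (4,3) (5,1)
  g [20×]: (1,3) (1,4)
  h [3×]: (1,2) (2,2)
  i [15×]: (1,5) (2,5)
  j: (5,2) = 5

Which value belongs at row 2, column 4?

2

Cage j is given, so (5,2) = 5.
Row 1 needs a 2, and only (1,1) is open for it.
In row 1, 1 can only go at (1,2), so (1,2) = 1.
1 is placed in column 2, which forces (2,2) = 3.
3 is placed in row 2; hence (2,5) = 5.
Column 5 now contains 5; hence (1,5) = 3.
In row 2, 1 can only go at (2,1), so (2,1) = 1.
Column 1 now contains 1, which forces (3,1) = 4.
Row 3 already has 4, which forces (3,2) = 2.
Row 3 now contains 2, which forces (3,5) = 1.
Column 2 already has 2; hence (4,2) = 4.
4 is placed in row 4, leaving (4,5) = 2.
Column 1 already has 4, so (5,1) = 3.
Column 5 already has 2, leaving (5,5) = 4.
Row 3 already has 1; hence (3,3) = 3.
The 3 cells of cage d must have sum 8, which forces (3,4) = 5.
Column 1 already has 3; hence (4,1) = 5.
Cage f has sum 13, leaving (4,3) = 1.
Cage e needs product 24, leaving (4,4) = 3.
1 is placed in column 3, leaving (5,3) = 2.
Row 5 already has 2, leaving (5,4) = 1.
Cage g's pair has product 20; hence (1,3) = 5.
Column 4 already has 5; hence (1,4) = 4.
Column 3 now contains 2; hence (2,3) = 4.
Cage c's pair has sum 6, which forces (2,4) = 2.
The full grid is 2 1 5 4 3 / 1 3 4 2 5 / 4 2 3 5 1 / 5 4 1 3 2 / 3 5 2 1 4.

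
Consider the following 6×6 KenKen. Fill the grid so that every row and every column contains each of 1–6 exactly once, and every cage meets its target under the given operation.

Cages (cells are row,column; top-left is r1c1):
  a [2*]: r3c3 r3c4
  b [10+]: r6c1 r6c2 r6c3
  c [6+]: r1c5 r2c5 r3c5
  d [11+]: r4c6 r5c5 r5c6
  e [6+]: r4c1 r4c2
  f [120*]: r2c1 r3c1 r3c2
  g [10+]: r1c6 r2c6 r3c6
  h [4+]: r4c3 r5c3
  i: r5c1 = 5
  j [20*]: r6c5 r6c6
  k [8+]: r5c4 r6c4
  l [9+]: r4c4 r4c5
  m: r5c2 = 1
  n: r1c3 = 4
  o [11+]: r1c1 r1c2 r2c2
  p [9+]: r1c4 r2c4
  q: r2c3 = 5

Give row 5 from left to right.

5 1 3 6 4 2

N is a freebie, leaving r1c3 = 4.
Cage q is given, so r2c3 = 5.
Cage i is given, so r5c1 = 5.
M is a freebie, leaving r5c2 = 1.
Row 5 already has 1, which forces r5c3 = 3.
The 3 cells of cage f must have product 120, which forces r3c2 = 5.
Column 3 now contains 3, leaving r4c3 = 1.
Column 3 now contains 1, so r3c3 = 2.
The two cells of cage a must have product 2; hence r3c4 = 1.
1 is placed in row 3; hence r3c5 = 3.
Cage b has sum 10; hence r6c1 = 1.
Cage b needs sum 10, which forces r6c2 = 3.
Cage b needs sum 10, leaving r6c3 = 6.
Row 6 already has 6, which forces r6c4 = 2.
Cage o needs sum 11, so r1c1 = 3.
Column 4 now contains 2; hence r5c4 = 6.
6 is placed in column 4, leaving r1c4 = 5.
Row 1 now contains 5, leaving r1c6 = 1.
Cage p needs two cells with sum 9; hence r2c4 = 4.
1 is placed in column 6, leaving r2c6 = 3.
Column 4 now contains 4; hence r4c4 = 3.
The 3 cells of cage d must have sum 11; hence r4c6 = 5.
5 is placed in column 6; hence r6c6 = 4.
Row 1 already has 1, which forces r1c5 = 2.
4 is placed in row 2, which forces r2c1 = 6.
Row 2 already has 6; hence r2c2 = 2.
Cage c needs sum 6, so r2c5 = 1.
Cage f has product 120; hence r3c1 = 4.
4 is placed in column 6, leaving r3c6 = 6.
4 is placed in column 1; hence r4c1 = 2.
Column 2 already has 2; hence r4c2 = 4.
Cage l's pair has sum 9, which forces r4c5 = 6.
The 3 cells of cage d must have sum 11; hence r5c5 = 4.
4 is placed in column 6, leaving r5c6 = 2.
Row 6 already has 4; hence r6c5 = 5.
Row 1 already has 2; hence r1c2 = 6.
Completed grid: 3 6 4 5 2 1 / 6 2 5 4 1 3 / 4 5 2 1 3 6 / 2 4 1 3 6 5 / 5 1 3 6 4 2 / 1 3 6 2 5 4.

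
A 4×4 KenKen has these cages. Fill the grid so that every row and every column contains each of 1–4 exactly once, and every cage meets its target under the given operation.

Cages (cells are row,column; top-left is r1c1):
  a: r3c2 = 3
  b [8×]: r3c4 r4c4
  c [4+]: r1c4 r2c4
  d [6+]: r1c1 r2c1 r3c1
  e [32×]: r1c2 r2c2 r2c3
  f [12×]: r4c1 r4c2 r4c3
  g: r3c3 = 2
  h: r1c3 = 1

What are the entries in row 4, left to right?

Cage e needs product 32, leaving r1c2 = 4.
H is a freebie, so r1c3 = 1.
1 is placed in row 1, so r1c4 = 3.
The 3 cells of cage e must have product 32, leaving r2c2 = 2.
Cage e has product 32, leaving r2c3 = 4.
Column 4 already has 3, leaving r2c4 = 1.
A is a freebie, which forces r3c2 = 3.
Cage g is given; hence r3c3 = 2.
2 is placed in row 3, so r3c4 = 4.
3 is placed in column 2; hence r4c2 = 1.
4 is placed in column 3, leaving r4c3 = 3.
Column 4 now contains 4; hence r4c4 = 2.
Row 1 already has 3, so r1c1 = 2.
1 is placed in row 2; hence r2c1 = 3.
2 is placed in row 3, so r3c1 = 1.
Row 4 already has 3, which forces r4c1 = 4.
Completed grid: 2 4 1 3 / 3 2 4 1 / 1 3 2 4 / 4 1 3 2.

4 1 3 2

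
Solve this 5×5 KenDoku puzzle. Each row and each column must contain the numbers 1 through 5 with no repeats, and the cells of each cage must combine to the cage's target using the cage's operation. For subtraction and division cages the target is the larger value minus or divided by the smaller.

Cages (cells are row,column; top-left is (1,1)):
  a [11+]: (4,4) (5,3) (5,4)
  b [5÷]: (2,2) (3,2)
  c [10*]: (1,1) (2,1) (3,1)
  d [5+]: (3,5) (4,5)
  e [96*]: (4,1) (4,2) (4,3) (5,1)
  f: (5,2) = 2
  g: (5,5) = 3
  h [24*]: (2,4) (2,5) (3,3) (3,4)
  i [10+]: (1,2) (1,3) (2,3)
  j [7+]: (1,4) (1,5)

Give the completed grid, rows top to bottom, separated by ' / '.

1 3 4 2 5 / 5 1 3 4 2 / 2 5 1 3 4 / 3 4 2 5 1 / 4 2 5 1 3

Cage e has product 96; hence (5,1) = 4.
F is a freebie, which forces (5,2) = 2.
Cage g is a single given cell; hence (5,5) = 3.
Cage a has sum 11; hence (4,4) = 5.
3 is placed in row 5, leaving (5,3) = 5.
The 3 cells of cage a must have sum 11, so (5,4) = 1.
Row 4 needs a 1, and only (4,5) is open for it.
Cage h has product 24; hence (3,3) = 1.
1 is placed in column 5, so (3,5) = 4.
Cage j's pair has sum 7, leaving (1,4) = 2.
4 is placed in column 5, so (1,5) = 5.
The two cells of cage b must have quotient 5, so (2,2) = 1.
Cage h has product 24, leaving (2,4) = 4.
4 is placed in column 5, which forces (2,5) = 2.
Row 3 now contains 1, leaving (3,2) = 5.
The 4 cells of cage h must have product 24; hence (3,4) = 3.
Row 1 already has 5, leaving (1,1) = 1.
Cage i has sum 10; hence (1,2) = 3.
The 3 cells of cage i must have sum 10, so (1,3) = 4.
2 is placed in row 2; hence (2,1) = 5.
2 is placed in row 2; hence (2,3) = 3.
Row 3 now contains 5, which forces (3,1) = 2.
Column 1 already has 2, which forces (4,1) = 3.
Column 2 already has 3, so (4,2) = 4.
Column 3 now contains 3, which forces (4,3) = 2.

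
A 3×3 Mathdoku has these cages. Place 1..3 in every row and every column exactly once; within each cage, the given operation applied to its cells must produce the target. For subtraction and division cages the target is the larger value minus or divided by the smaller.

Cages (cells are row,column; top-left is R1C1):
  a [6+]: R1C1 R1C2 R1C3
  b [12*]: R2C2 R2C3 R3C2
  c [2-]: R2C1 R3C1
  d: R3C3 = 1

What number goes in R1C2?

1

Cage b has product 12, so R2C2 = 3.
The 3 cells of cage b must have product 12; hence R2C3 = 2.
Cage b needs product 12, leaving R3C2 = 2.
D is a freebie; hence R3C3 = 1.
The 3 cells of cage a must have sum 6; hence R1C1 = 2.
Column 2 now contains 2; hence R1C2 = 1.
1 is placed in column 3, leaving R1C3 = 3.
Row 2 now contains 3, leaving R2C1 = 1.
Row 3 now contains 1; hence R3C1 = 3.
The full grid is 2 1 3 / 1 3 2 / 3 2 1.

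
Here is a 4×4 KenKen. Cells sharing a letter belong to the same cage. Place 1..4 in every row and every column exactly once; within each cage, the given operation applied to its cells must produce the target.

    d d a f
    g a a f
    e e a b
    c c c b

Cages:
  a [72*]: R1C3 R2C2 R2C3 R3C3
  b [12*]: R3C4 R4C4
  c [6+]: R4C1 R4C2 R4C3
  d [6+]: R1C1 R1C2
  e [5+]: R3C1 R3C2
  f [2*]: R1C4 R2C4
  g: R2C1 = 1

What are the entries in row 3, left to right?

G is a freebie; hence R2C1 = 1.
Cage a needs product 72, which forces R2C2 = 3.
Row 2 already has 1, leaving R2C4 = 2.
Column 4 already has 2, leaving R1C4 = 1.
Row 2 already has 2, so R2C3 = 4.
In row 1, 3 can only go at R1C3, so R1C3 = 3.
Column 3 now contains 3, which forces R3C3 = 2.
The 3 cells of cage c must have sum 6, which forces R4C1 = 3.
Column 3 now contains 2, so R4C3 = 1.
Row 4 already has 3, which forces R4C4 = 4.
3 is placed in column 1, leaving R3C1 = 4.
2 is placed in row 3, so R3C2 = 1.
4 is placed in column 4, leaving R3C4 = 3.
Row 4 now contains 1, leaving R4C2 = 2.
4 is placed in column 1, which forces R1C1 = 2.
Column 2 already has 2, which forces R1C2 = 4.
Filled in: 2 4 3 1 / 1 3 4 2 / 4 1 2 3 / 3 2 1 4.

4 1 2 3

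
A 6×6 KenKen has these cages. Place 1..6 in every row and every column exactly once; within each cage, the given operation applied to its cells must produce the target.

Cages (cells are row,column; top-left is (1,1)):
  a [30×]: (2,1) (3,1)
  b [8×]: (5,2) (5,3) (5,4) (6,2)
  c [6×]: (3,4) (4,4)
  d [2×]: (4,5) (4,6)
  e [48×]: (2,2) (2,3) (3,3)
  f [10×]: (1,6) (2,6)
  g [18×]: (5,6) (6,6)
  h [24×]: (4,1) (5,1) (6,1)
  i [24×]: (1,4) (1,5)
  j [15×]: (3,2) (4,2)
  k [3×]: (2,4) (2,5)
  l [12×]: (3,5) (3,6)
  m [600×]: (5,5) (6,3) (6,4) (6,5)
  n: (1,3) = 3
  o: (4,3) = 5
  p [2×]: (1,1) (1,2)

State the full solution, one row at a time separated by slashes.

Cage n is given, so (1,3) = 3.
O is a freebie, which forces (4,3) = 5.
Cage m needs product 600; hence (5,5) = 5.
The 4 cells of cage b must have product 8, leaving (6,2) = 1.
Cage p needs two cells with product 2, leaving (1,1) = 1.
Column 2 now contains 1, which forces (1,2) = 2.
Row 1 now contains 2, so (1,6) = 5.
Column 6 already has 5; hence (2,6) = 2.
The two cells of cage j must have product 15, so (3,2) = 5.
Row 4 already has 5, leaving (4,2) = 3.
Column 6 already has 2, which forces (4,6) = 1.
Column 2 now contains 2, so (5,2) = 4.
Cage m has product 600; hence (6,4) = 5.
Cage a's pair has product 30, which forces (2,1) = 5.
Column 2 now contains 4; hence (2,2) = 6.
The 3 cells of cage e must have product 48, leaving (2,3) = 4.
5 is placed in row 3, leaving (3,1) = 6.
Cage e needs product 48; hence (3,3) = 2.
Row 4 already has 1; hence (4,5) = 2.
Column 3 already has 2, so (5,3) = 1.
Row 5 already has 1; hence (5,4) = 2.
Column 3 now contains 4, so (6,3) = 6.
Row 6 already has 6, leaving (6,5) = 4.
Row 6 already has 6, so (6,6) = 3.
Cage i needs two cells with product 24, leaving (1,4) = 4.
Column 5 now contains 4, so (1,5) = 6.
Cage c's pair has product 6, which forces (3,4) = 1.
Column 5 now contains 4; hence (3,5) = 3.
Column 6 already has 3; hence (3,6) = 4.
2 is placed in row 4; hence (4,1) = 4.
2 is placed in row 4, leaving (4,4) = 6.
Row 5 already has 2; hence (5,1) = 3.
Column 6 already has 3; hence (5,6) = 6.
Row 6 now contains 3, so (6,1) = 2.
Column 4 already has 1, leaving (2,4) = 3.
Column 5 already has 3; hence (2,5) = 1.

1 2 3 4 6 5 / 5 6 4 3 1 2 / 6 5 2 1 3 4 / 4 3 5 6 2 1 / 3 4 1 2 5 6 / 2 1 6 5 4 3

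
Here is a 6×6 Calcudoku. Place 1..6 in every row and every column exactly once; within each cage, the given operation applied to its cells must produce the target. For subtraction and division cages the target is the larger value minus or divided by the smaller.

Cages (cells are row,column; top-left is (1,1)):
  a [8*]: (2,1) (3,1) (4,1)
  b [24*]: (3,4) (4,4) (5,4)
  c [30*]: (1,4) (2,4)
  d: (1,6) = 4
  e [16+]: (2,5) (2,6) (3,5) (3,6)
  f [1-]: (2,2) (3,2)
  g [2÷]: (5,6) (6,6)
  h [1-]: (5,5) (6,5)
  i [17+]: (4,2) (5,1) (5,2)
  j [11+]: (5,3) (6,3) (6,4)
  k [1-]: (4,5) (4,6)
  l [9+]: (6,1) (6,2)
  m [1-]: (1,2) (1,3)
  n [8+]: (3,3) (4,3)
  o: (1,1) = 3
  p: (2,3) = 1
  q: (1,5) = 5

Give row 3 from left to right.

2 3 5 4 1 6

Cage o is a single given cell, which forces (1,1) = 3.
Q is a freebie, leaving (1,5) = 5.
Cage d is given, leaving (1,6) = 4.
P is a freebie, so (2,3) = 1.
Cage i needs sum 17, so (4,2) = 6.
Cage i has sum 17, so (5,1) = 6.
Cage i has sum 17, which forces (5,2) = 5.
Cage m needs two cells with difference 1, so (1,2) = 1.
Cage m's pair has difference 1, which forces (1,3) = 2.
Row 1 already has 5, which forces (1,4) = 6.
Cage c's pair has product 30, so (2,4) = 5.
Cage l needs two cells with sum 9; hence (6,1) = 5.
The two cells of cage l must have sum 9, which forces (6,2) = 4.
Cage j needs sum 11, so (6,3) = 6.
The only place for 3 in row 6 is (6,5).
Row 5 needs a 1, and only (5,6) is open for it.
Column 6 now contains 1, leaving (6,6) = 2.
The 3 cells of cage j must have sum 11, leaving (5,3) = 4.
Row 5 already has 4; hence (5,5) = 2.
Row 6 already has 2, leaving (6,4) = 1.
Cage e has sum 16, so (3,5) = 1.
2 is placed in column 5, leaving (4,5) = 4.
Row 5 already has 2; hence (5,4) = 3.
Column 5 already has 4; hence (2,5) = 6.
Cage e needs sum 16, leaving (2,6) = 3.
Cage b has product 24; hence (3,4) = 4.
Cage e has sum 16, leaving (3,6) = 6.
Cage a has product 8, so (4,1) = 1.
Row 4 now contains 4, so (4,4) = 2.
3 is placed in column 6, leaving (4,6) = 5.
Cage a has product 8; hence (2,1) = 4.
Row 2 now contains 3, so (2,2) = 2.
Row 3 now contains 4, which forces (3,1) = 2.
Cage f's pair has difference 1; hence (3,2) = 3.
Cage n needs two cells with sum 8; hence (3,3) = 5.
5 is placed in row 4, so (4,3) = 3.
The full grid is 3 1 2 6 5 4 / 4 2 1 5 6 3 / 2 3 5 4 1 6 / 1 6 3 2 4 5 / 6 5 4 3 2 1 / 5 4 6 1 3 2.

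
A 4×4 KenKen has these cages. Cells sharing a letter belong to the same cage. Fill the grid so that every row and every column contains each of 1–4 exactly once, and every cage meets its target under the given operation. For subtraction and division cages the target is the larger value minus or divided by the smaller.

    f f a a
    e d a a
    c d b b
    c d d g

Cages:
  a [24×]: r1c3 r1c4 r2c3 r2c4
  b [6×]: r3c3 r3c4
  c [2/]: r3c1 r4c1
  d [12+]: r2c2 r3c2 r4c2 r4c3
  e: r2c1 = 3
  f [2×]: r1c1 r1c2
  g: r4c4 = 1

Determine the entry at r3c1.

Cage e is given, which forces r2c1 = 3.
G is a freebie, leaving r4c4 = 1.
Cage a has product 24, so r2c3 = 1.
The 4 cells of cage a must have product 24, which forces r2c4 = 2.
2 is placed in column 4, so r3c4 = 3.
Cage c's pair has quotient 2, so r4c1 = 2.
Cage d needs sum 12, which forces r4c2 = 3.
The 4 cells of cage d must have sum 12, so r4c3 = 4.
2 is placed in column 1; hence r1c1 = 1.
The two cells of cage f must have product 2; hence r1c2 = 2.
Column 3 now contains 4; hence r1c3 = 3.
3 is placed in column 4, so r1c4 = 4.
Row 2 now contains 1, leaving r2c2 = 4.
1 is placed in column 1, which forces r3c1 = 4.
Cage d needs sum 12, which forces r3c2 = 1.
Row 3 already has 3, so r3c3 = 2.
Completed grid: 1 2 3 4 / 3 4 1 2 / 4 1 2 3 / 2 3 4 1.

4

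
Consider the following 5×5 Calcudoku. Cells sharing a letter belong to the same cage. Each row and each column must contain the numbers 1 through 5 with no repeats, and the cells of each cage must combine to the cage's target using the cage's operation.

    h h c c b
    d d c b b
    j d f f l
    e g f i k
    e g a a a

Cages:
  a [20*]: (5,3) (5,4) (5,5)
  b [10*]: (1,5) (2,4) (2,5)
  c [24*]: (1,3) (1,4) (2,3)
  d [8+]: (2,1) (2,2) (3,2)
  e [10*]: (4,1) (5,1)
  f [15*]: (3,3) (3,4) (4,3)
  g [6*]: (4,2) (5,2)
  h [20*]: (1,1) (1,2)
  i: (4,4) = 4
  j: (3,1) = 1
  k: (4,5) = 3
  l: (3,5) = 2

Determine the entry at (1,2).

5

Cage j is given; hence (3,1) = 1.
Cage l is given; hence (3,5) = 2.
Cage i is a single given cell, which forces (4,4) = 4.
Cage k is given; hence (4,5) = 3.
The 3 cells of cage b must have product 10, which forces (2,4) = 2.
Row 4 now contains 3, which forces (4,2) = 2.
Cage f needs product 15, leaving (4,3) = 1.
Cage g needs two cells with product 6; hence (5,2) = 3.
Cage c needs product 24, so (1,3) = 2.
2 is placed in column 4, which forces (1,4) = 3.
The 3 cells of cage d must have sum 8, which forces (2,1) = 3.
Row 2 now contains 2, which forces (2,2) = 1.
Cage c needs product 24, which forces (2,3) = 4.
1 is placed in row 2; hence (2,5) = 5.
The 3 cells of cage d must have sum 8; hence (3,2) = 4.
Column 4 already has 3; hence (3,4) = 5.
2 is placed in row 4, which forces (4,1) = 5.
Cage e's pair has product 10, which forces (5,1) = 2.
4 is placed in column 3; hence (5,3) = 5.
5 is placed in column 4, leaving (5,4) = 1.
Row 5 now contains 1; hence (5,5) = 4.
5 is placed in column 1, which forces (1,1) = 4.
Column 2 already has 4, so (1,2) = 5.
Column 5 already has 5, leaving (1,5) = 1.
Row 3 now contains 5; hence (3,3) = 3.
Filled in: 4 5 2 3 1 / 3 1 4 2 5 / 1 4 3 5 2 / 5 2 1 4 3 / 2 3 5 1 4.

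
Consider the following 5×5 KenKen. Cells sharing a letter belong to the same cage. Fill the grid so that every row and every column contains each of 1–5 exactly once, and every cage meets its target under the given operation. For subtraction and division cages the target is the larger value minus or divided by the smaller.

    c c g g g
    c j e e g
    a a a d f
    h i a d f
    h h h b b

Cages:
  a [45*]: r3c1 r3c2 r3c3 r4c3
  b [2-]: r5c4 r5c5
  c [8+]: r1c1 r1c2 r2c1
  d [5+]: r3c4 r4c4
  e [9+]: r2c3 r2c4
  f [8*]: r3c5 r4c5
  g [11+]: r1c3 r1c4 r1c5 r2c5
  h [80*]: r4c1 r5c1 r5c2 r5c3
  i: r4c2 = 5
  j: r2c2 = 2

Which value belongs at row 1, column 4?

2

Cage j is given; hence r2c2 = 2.
Cage i is given, which forces r4c2 = 5.
The 4 cells of cage a must have product 45; hence r4c3 = 3.
In row 3, 2 can only go at r3c5, so r3c5 = 2.
Column 5 already has 2, which forces r4c5 = 4.
4 is placed in row 4, which forces r4c1 = 2.
2 is placed in row 4, leaving r4c4 = 1.
The 4 cells of cage h must have product 80, leaving r5c1 = 5.
The 4 cells of cage h must have product 80, which forces r5c2 = 4.
Cage h has product 80, so r5c3 = 2.
5 is placed in row 5; hence r5c4 = 3.
3 is placed in row 5, so r5c5 = 1.
The 4 cells of cage g must have sum 11, so r1c3 = 1.
The 4 cells of cage g must have sum 11; hence r1c4 = 2.
Cage a has product 45, which forces r3c3 = 5.
Column 4 now contains 3, which forces r3c4 = 4.
Cage c has sum 8; hence r1c1 = 4.
1 is placed in row 1; hence r1c2 = 3.
Row 1 now contains 3, so r1c5 = 5.
Cage c needs sum 8; hence r2c1 = 1.
5 is placed in column 3, which forces r2c3 = 4.
Column 4 already has 4, leaving r2c4 = 5.
Column 5 already has 5; hence r2c5 = 3.
Column 1 now contains 1, leaving r3c1 = 3.
Column 2 already has 3, leaving r3c2 = 1.
Completed grid: 4 3 1 2 5 / 1 2 4 5 3 / 3 1 5 4 2 / 2 5 3 1 4 / 5 4 2 3 1.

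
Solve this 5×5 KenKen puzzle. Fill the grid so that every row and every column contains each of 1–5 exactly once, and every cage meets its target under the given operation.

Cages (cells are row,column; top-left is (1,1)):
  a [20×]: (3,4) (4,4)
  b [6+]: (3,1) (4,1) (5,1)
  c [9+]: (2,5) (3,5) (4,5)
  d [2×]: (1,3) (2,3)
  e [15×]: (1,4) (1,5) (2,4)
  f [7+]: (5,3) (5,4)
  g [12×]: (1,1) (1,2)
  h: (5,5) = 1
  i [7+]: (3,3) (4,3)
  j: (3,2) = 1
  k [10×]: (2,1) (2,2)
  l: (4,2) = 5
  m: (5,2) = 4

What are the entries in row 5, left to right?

3 4 5 2 1

Cage j is given, so (3,2) = 1.
Cage l is given, which forces (4,2) = 5.
Row 4 already has 5, leaving (4,4) = 4.
Cage m is a single given cell; hence (5,2) = 4.
Cage h is given; hence (5,5) = 1.
The two cells of cage g must have product 12, so (1,1) = 4.
Column 2 now contains 4, which forces (1,2) = 3.
3 is placed in row 1, leaving (1,5) = 5.
Cage k needs two cells with product 10, so (2,1) = 5.
Column 2 now contains 5, which forces (2,2) = 2.
Row 2 now contains 2, leaving (2,3) = 1.
Row 2 already has 1; hence (2,4) = 3.
3 is placed in row 2, so (2,5) = 4.
Column 4 now contains 4; hence (3,4) = 5.
The 3 cells of cage b must have sum 6, so (4,1) = 1.
5 is placed in column 4, so (5,4) = 2.
1 is placed in column 3; hence (1,3) = 2.
5 is placed in row 1, leaving (1,4) = 1.
The 3 cells of cage b must have sum 6, so (3,1) = 2.
Row 3 now contains 5; hence (3,3) = 4.
Row 3 already has 2, so (3,5) = 3.
The two cells of cage i must have sum 7, so (4,3) = 3.
3 is placed in column 5, so (4,5) = 2.
2 is placed in row 5, so (5,1) = 3.
2 is placed in row 5, leaving (5,3) = 5.
Filled in: 4 3 2 1 5 / 5 2 1 3 4 / 2 1 4 5 3 / 1 5 3 4 2 / 3 4 5 2 1.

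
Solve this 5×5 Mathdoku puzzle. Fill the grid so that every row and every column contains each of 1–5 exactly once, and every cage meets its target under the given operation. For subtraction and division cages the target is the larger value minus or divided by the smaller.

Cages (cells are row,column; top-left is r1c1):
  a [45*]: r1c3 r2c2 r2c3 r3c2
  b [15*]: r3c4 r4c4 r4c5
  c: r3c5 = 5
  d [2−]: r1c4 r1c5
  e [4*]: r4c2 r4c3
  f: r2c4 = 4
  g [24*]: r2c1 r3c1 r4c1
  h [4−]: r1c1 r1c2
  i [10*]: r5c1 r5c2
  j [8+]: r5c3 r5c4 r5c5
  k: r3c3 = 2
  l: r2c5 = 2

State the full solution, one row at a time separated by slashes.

1 5 3 2 4 / 3 1 5 4 2 / 4 3 2 1 5 / 2 4 1 5 3 / 5 2 4 3 1

Cage f is a single given cell, so r2c4 = 4.
Cage l is a single given cell, which forces r2c5 = 2.
Cage k is given, so r3c3 = 2.
Cage c is given; hence r3c5 = 5.
Row 2 already has 2, leaving r2c1 = 3.
The 3 cells of cage g must have product 24, leaving r3c1 = 4.
Cage g needs product 24, so r4c1 = 2.
The 3 cells of cage b must have product 15, which forces r4c4 = 5.
Column 1 now contains 2, which forces r5c1 = 5.
5 is placed in row 5, so r5c2 = 2.
Column 1 now contains 5, leaving r1c1 = 1.
The two cells of cage h must have difference 4, leaving r1c2 = 5.
Cage a needs product 45, so r1c3 = 3.
3 is placed in row 1, leaving r1c4 = 2.
3 is placed in row 1; hence r1c5 = 4.
Column 2 already has 5, leaving r2c2 = 1.
Row 2 now contains 1, so r2c3 = 5.
The 4 cells of cage a must have product 45, so r3c2 = 3.
Row 3 already has 3, which forces r3c4 = 1.
1 is placed in column 2, so r4c2 = 4.
Row 4 now contains 4, leaving r4c3 = 1.
Row 4 already has 1, which forces r4c5 = 3.
Column 3 already has 1, which forces r5c3 = 4.
1 is placed in column 4, which forces r5c4 = 3.
Column 5 already has 3; hence r5c5 = 1.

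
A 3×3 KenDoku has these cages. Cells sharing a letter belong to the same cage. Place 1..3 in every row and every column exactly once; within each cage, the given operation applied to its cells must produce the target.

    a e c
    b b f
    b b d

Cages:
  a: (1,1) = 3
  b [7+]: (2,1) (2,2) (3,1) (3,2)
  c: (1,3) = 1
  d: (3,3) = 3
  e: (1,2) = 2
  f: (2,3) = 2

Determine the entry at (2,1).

1

Cage a is a single given cell, which forces (1,1) = 3.
Cage e is a single given cell, so (1,2) = 2.
C is a freebie, so (1,3) = 1.
Cage f is a single given cell; hence (2,3) = 2.
D is a freebie, which forces (3,3) = 3.
Row 2 now contains 2, which forces (2,1) = 1.
Cage b has sum 7; hence (2,2) = 3.
Cage b has sum 7; hence (3,1) = 2.
Row 3 now contains 3, leaving (3,2) = 1.
The full grid is 3 2 1 / 1 3 2 / 2 1 3.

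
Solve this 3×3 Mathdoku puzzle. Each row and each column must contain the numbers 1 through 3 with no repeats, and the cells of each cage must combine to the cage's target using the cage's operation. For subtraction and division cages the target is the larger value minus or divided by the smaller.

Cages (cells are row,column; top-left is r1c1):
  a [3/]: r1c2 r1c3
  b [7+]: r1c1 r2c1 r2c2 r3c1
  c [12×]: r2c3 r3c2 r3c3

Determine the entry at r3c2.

2

The 4 cells of cage b must have sum 7, so r2c2 = 1.
Cage c needs product 12, leaving r2c3 = 2.
Cage c needs product 12, leaving r3c2 = 2.
The 3 cells of cage c must have product 12, so r3c3 = 3.
The 4 cells of cage b must have sum 7, leaving r1c1 = 2.
1 is placed in column 2, so r1c2 = 3.
Column 3 now contains 3, which forces r1c3 = 1.
Row 2 already has 2, which forces r2c1 = 3.
3 is placed in row 3, which forces r3c1 = 1.
Completed grid: 2 3 1 / 3 1 2 / 1 2 3.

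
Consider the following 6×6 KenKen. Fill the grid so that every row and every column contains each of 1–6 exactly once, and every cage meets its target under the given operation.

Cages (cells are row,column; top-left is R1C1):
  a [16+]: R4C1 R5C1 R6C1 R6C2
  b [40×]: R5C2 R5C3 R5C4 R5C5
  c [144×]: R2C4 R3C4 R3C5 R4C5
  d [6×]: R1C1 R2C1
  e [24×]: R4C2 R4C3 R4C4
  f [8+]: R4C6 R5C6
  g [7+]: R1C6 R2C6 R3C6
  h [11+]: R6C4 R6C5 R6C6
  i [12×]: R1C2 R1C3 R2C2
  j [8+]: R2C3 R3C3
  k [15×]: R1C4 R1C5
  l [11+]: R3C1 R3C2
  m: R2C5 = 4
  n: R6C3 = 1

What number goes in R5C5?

5

M is a freebie; hence R2C5 = 4.
Cage n is given; hence R6C3 = 1.
In row 2, 5 can only go at R2C3, so R2C3 = 5.
The two cells of cage j must have sum 8; hence R3C3 = 3.
The 4 cells of cage c must have product 144, which forces R3C4 = 4.
Cage g needs sum 7, leaving R1C6 = 4.
In row 5, 6 can only go at R5C1, so R5C1 = 6.
Cage d's pair has product 6, so R1C1 = 2.
Row 1 now contains 2, leaving R1C3 = 6.
Cage d needs two cells with product 6, leaving R2C1 = 3.
Row 2 now contains 3, so R2C4 = 6.
6 is placed in column 1; hence R3C1 = 5.
Cage l's pair has sum 11, which forces R3C2 = 6.
Column 1 already has 5, leaving R6C1 = 4.
Row 1 now contains 6, leaving R1C2 = 1.
Cage i needs product 12, so R2C2 = 2.
2 is placed in row 2, so R2C6 = 1.
Column 6 already has 1, which forces R3C6 = 2.
4 is placed in column 1, leaving R4C1 = 1.
Cage a has sum 16, leaving R6C2 = 5.
Row 3 now contains 2, so R3C5 = 1.
Cage c needs product 144; hence R4C5 = 6.
Column 2 now contains 5, so R5C2 = 4.
Cage b needs product 40, so R5C3 = 2.
Column 5 now contains 1, so R5C5 = 5.
5 is placed in row 5, so R5C6 = 3.
Column 6 already has 3, leaving R6C6 = 6.
Cage k's pair has product 15, leaving R1C4 = 5.
5 is placed in column 5, which forces R1C5 = 3.
4 is placed in column 2, so R4C2 = 3.
Column 3 now contains 2, which forces R4C3 = 4.
Cage e has product 24, which forces R4C4 = 2.
Column 6 already has 3, so R4C6 = 5.
5 is placed in row 5; hence R5C4 = 1.
Column 4 now contains 2; hence R6C4 = 3.
Column 5 already has 3, leaving R6C5 = 2.
Completed grid: 2 1 6 5 3 4 / 3 2 5 6 4 1 / 5 6 3 4 1 2 / 1 3 4 2 6 5 / 6 4 2 1 5 3 / 4 5 1 3 2 6.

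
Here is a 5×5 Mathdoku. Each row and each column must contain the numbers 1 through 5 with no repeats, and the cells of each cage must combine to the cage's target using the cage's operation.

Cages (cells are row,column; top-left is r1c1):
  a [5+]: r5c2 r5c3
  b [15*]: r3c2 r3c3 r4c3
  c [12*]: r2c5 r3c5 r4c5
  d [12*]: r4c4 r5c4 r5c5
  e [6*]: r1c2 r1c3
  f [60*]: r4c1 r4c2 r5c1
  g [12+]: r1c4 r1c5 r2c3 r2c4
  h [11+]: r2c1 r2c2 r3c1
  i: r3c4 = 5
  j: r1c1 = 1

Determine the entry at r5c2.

1

Cage j is a single given cell, leaving r1c1 = 1.
Cage i is a single given cell; hence r3c4 = 5.
The 3 cells of cage b must have product 15, which forces r4c3 = 5.
Cage f needs product 60, leaving r5c1 = 5.
In row 1, 5 can only go at r1c5, so r1c5 = 5.
Row 1 needs a 4, and only r1c4 is open for it.
The only place for 5 in row 2 is r2c2.
Row 2 needs a 3, and only r2c5 is open for it.
The only place for 4 in row 2 is r2c1.
4 is placed in column 1, so r3c1 = 2.
4 is placed in column 1; hence r4c1 = 3.
The 3 cells of cage f must have product 60; hence r4c2 = 4.
Row 4 now contains 4, which forces r4c5 = 1.
Column 5 now contains 1, leaving r3c5 = 4.
Row 4 now contains 1, leaving r4c4 = 2.
The 3 cells of cage d must have product 12; hence r5c4 = 3.
The 3 cells of cage d must have product 12, so r5c5 = 2.
Cage g needs sum 12, leaving r2c3 = 2.
2 is placed in column 4, leaving r2c4 = 1.
Row 5 now contains 2, so r5c2 = 1.
Row 5 now contains 2, leaving r5c3 = 4.
Cage e's pair has product 6, which forces r1c2 = 2.
2 is placed in column 3, leaving r1c3 = 3.
Column 2 now contains 1, so r3c2 = 3.
The 3 cells of cage b must have product 15, so r3c3 = 1.
The full grid is 1 2 3 4 5 / 4 5 2 1 3 / 2 3 1 5 4 / 3 4 5 2 1 / 5 1 4 3 2.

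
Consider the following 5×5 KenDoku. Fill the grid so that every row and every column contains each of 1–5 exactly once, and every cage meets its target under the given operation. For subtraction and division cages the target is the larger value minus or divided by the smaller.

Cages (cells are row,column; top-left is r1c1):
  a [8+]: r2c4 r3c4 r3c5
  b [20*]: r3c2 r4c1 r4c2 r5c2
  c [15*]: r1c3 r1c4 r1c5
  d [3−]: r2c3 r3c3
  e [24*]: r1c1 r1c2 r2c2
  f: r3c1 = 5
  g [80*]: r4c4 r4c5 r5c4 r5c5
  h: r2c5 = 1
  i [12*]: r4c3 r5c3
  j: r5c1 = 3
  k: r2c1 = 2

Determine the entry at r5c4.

Cage k is given; hence r2c1 = 2.
Cage h is given, so r2c5 = 1.
Cage f is a single given cell, leaving r3c1 = 5.
2 is placed in column 1; hence r4c1 = 1.
J is a freebie; hence r5c1 = 3.
3 is placed in row 5, which forces r5c3 = 4.
Column 1 already has 3, so r1c1 = 4.
Cage e needs product 24, leaving r1c2 = 2.
The 3 cells of cage e must have product 24, so r2c2 = 3.
Column 3 already has 4, which forces r2c3 = 5.
Row 2 already has 5, so r2c4 = 4.
The two cells of cage d must have difference 3, leaving r3c3 = 2.
Row 3 already has 2, so r3c4 = 1.
Column 3 already has 4, leaving r4c3 = 3.
Column 4 now contains 4; hence r4c4 = 2.
2 is placed in row 4, leaving r4c5 = 4.
Column 4 already has 2, which forces r5c4 = 5.
5 is placed in row 5, which forces r5c5 = 2.
Column 3 now contains 3, which forces r1c3 = 1.
Column 4 now contains 5, leaving r1c4 = 3.
Cage c needs product 15, so r1c5 = 5.
Row 3 already has 1, leaving r3c2 = 4.
Column 5 already has 4, which forces r3c5 = 3.
Row 4 now contains 4, which forces r4c2 = 5.
5 is placed in row 5, leaving r5c2 = 1.
Filled in: 4 2 1 3 5 / 2 3 5 4 1 / 5 4 2 1 3 / 1 5 3 2 4 / 3 1 4 5 2.

5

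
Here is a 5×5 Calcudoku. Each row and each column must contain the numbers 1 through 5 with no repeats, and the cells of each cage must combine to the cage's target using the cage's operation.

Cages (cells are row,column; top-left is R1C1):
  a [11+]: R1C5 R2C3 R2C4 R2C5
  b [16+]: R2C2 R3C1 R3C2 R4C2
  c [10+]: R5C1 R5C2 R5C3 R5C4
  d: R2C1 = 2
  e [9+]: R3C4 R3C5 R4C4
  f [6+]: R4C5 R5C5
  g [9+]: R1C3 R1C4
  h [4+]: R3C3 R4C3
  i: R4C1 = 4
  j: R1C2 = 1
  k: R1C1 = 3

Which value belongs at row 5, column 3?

Cage k is a single given cell; hence R1C1 = 3.
Cage j is given, which forces R1C2 = 1.
Cage d is a single given cell; hence R2C1 = 2.
I is a freebie, leaving R4C1 = 4.
Column 1 now contains 4, which forces R5C1 = 1.
Cage a needs sum 11, which forces R1C5 = 2.
Column 1 now contains 4, so R3C1 = 5.
Column 5 already has 2, leaving R4C5 = 1.
Cage h needs two cells with sum 4; hence R3C3 = 1.
1 is placed in row 4, leaving R4C3 = 3.
Cage f needs two cells with sum 6, so R5C5 = 5.
Column 3 now contains 3; hence R2C3 = 5.
Cage a needs sum 11, leaving R2C4 = 1.
Column 5 already has 5, so R2C5 = 3.
3 is placed in column 5, leaving R3C5 = 4.
Cage e needs sum 9, leaving R4C4 = 2.
Column 3 already has 5, leaving R1C3 = 4.
The two cells of cage g must have sum 9, which forces R1C4 = 5.
Row 2 already has 5, leaving R2C2 = 4.
Row 3 already has 4; hence R3C2 = 2.
Row 3 already has 4, leaving R3C4 = 3.
Row 4 now contains 2; hence R4C2 = 5.
Column 2 now contains 2, so R5C2 = 3.
4 is placed in column 3, so R5C3 = 2.
Column 4 already has 3, which forces R5C4 = 4.
Completed grid: 3 1 4 5 2 / 2 4 5 1 3 / 5 2 1 3 4 / 4 5 3 2 1 / 1 3 2 4 5.

2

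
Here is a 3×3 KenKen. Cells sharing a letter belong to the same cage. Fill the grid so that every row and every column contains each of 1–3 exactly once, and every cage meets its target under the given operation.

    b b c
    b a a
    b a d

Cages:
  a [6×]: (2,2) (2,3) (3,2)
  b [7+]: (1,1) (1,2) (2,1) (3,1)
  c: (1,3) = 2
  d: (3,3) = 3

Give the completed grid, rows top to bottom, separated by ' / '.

3 1 2 / 2 3 1 / 1 2 3

Cage b needs sum 7, leaving (1,2) = 1.
C is a freebie; hence (1,3) = 2.
Cage d is a single given cell, leaving (3,3) = 3.
Row 1 now contains 2, which forces (1,1) = 3.
The 3 cells of cage a must have product 6, leaving (2,2) = 3.
Column 3 already has 3, so (2,3) = 1.
Row 3 now contains 3, which forces (3,2) = 2.
Row 2 now contains 1, which forces (2,1) = 2.
2 is placed in row 3; hence (3,1) = 1.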